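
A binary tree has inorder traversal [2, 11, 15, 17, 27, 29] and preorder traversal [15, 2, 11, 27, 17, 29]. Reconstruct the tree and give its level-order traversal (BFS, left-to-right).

Inorder:  [2, 11, 15, 17, 27, 29]
Preorder: [15, 2, 11, 27, 17, 29]
Algorithm: preorder visits root first, so consume preorder in order;
for each root, split the current inorder slice at that value into
left-subtree inorder and right-subtree inorder, then recurse.
Recursive splits:
  root=15; inorder splits into left=[2, 11], right=[17, 27, 29]
  root=2; inorder splits into left=[], right=[11]
  root=11; inorder splits into left=[], right=[]
  root=27; inorder splits into left=[17], right=[29]
  root=17; inorder splits into left=[], right=[]
  root=29; inorder splits into left=[], right=[]
Reconstructed level-order: [15, 2, 27, 11, 17, 29]


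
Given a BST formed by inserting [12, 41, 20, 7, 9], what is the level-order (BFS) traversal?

Tree insertion order: [12, 41, 20, 7, 9]
Tree (level-order array): [12, 7, 41, None, 9, 20]
BFS from the root, enqueuing left then right child of each popped node:
  queue [12] -> pop 12, enqueue [7, 41], visited so far: [12]
  queue [7, 41] -> pop 7, enqueue [9], visited so far: [12, 7]
  queue [41, 9] -> pop 41, enqueue [20], visited so far: [12, 7, 41]
  queue [9, 20] -> pop 9, enqueue [none], visited so far: [12, 7, 41, 9]
  queue [20] -> pop 20, enqueue [none], visited so far: [12, 7, 41, 9, 20]
Result: [12, 7, 41, 9, 20]


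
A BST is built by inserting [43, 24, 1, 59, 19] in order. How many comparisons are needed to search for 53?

Search path for 53: 43 -> 59
Found: False
Comparisons: 2


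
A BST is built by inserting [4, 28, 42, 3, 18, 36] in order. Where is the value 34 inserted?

Starting tree (level order): [4, 3, 28, None, None, 18, 42, None, None, 36]
Insertion path: 4 -> 28 -> 42 -> 36
Result: insert 34 as left child of 36
Final tree (level order): [4, 3, 28, None, None, 18, 42, None, None, 36, None, 34]


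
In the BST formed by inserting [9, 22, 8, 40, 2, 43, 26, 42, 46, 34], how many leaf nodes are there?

Tree built from: [9, 22, 8, 40, 2, 43, 26, 42, 46, 34]
Tree (level-order array): [9, 8, 22, 2, None, None, 40, None, None, 26, 43, None, 34, 42, 46]
Rule: A leaf has 0 children.
Per-node child counts:
  node 9: 2 child(ren)
  node 8: 1 child(ren)
  node 2: 0 child(ren)
  node 22: 1 child(ren)
  node 40: 2 child(ren)
  node 26: 1 child(ren)
  node 34: 0 child(ren)
  node 43: 2 child(ren)
  node 42: 0 child(ren)
  node 46: 0 child(ren)
Matching nodes: [2, 34, 42, 46]
Count of leaf nodes: 4


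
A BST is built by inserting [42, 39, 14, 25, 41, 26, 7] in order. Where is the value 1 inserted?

Starting tree (level order): [42, 39, None, 14, 41, 7, 25, None, None, None, None, None, 26]
Insertion path: 42 -> 39 -> 14 -> 7
Result: insert 1 as left child of 7
Final tree (level order): [42, 39, None, 14, 41, 7, 25, None, None, 1, None, None, 26]


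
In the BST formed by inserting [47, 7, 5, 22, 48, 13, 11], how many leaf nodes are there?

Tree built from: [47, 7, 5, 22, 48, 13, 11]
Tree (level-order array): [47, 7, 48, 5, 22, None, None, None, None, 13, None, 11]
Rule: A leaf has 0 children.
Per-node child counts:
  node 47: 2 child(ren)
  node 7: 2 child(ren)
  node 5: 0 child(ren)
  node 22: 1 child(ren)
  node 13: 1 child(ren)
  node 11: 0 child(ren)
  node 48: 0 child(ren)
Matching nodes: [5, 11, 48]
Count of leaf nodes: 3


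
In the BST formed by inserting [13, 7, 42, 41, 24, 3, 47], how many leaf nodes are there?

Tree built from: [13, 7, 42, 41, 24, 3, 47]
Tree (level-order array): [13, 7, 42, 3, None, 41, 47, None, None, 24]
Rule: A leaf has 0 children.
Per-node child counts:
  node 13: 2 child(ren)
  node 7: 1 child(ren)
  node 3: 0 child(ren)
  node 42: 2 child(ren)
  node 41: 1 child(ren)
  node 24: 0 child(ren)
  node 47: 0 child(ren)
Matching nodes: [3, 24, 47]
Count of leaf nodes: 3


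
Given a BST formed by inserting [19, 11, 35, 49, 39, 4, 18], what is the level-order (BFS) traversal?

Tree insertion order: [19, 11, 35, 49, 39, 4, 18]
Tree (level-order array): [19, 11, 35, 4, 18, None, 49, None, None, None, None, 39]
BFS from the root, enqueuing left then right child of each popped node:
  queue [19] -> pop 19, enqueue [11, 35], visited so far: [19]
  queue [11, 35] -> pop 11, enqueue [4, 18], visited so far: [19, 11]
  queue [35, 4, 18] -> pop 35, enqueue [49], visited so far: [19, 11, 35]
  queue [4, 18, 49] -> pop 4, enqueue [none], visited so far: [19, 11, 35, 4]
  queue [18, 49] -> pop 18, enqueue [none], visited so far: [19, 11, 35, 4, 18]
  queue [49] -> pop 49, enqueue [39], visited so far: [19, 11, 35, 4, 18, 49]
  queue [39] -> pop 39, enqueue [none], visited so far: [19, 11, 35, 4, 18, 49, 39]
Result: [19, 11, 35, 4, 18, 49, 39]


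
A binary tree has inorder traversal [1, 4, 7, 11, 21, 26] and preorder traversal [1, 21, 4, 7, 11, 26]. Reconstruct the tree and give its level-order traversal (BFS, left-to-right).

Inorder:  [1, 4, 7, 11, 21, 26]
Preorder: [1, 21, 4, 7, 11, 26]
Algorithm: preorder visits root first, so consume preorder in order;
for each root, split the current inorder slice at that value into
left-subtree inorder and right-subtree inorder, then recurse.
Recursive splits:
  root=1; inorder splits into left=[], right=[4, 7, 11, 21, 26]
  root=21; inorder splits into left=[4, 7, 11], right=[26]
  root=4; inorder splits into left=[], right=[7, 11]
  root=7; inorder splits into left=[], right=[11]
  root=11; inorder splits into left=[], right=[]
  root=26; inorder splits into left=[], right=[]
Reconstructed level-order: [1, 21, 4, 26, 7, 11]


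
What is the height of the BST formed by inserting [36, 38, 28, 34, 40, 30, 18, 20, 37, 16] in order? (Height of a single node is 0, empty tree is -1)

Insertion order: [36, 38, 28, 34, 40, 30, 18, 20, 37, 16]
Tree (level-order array): [36, 28, 38, 18, 34, 37, 40, 16, 20, 30]
Compute height bottom-up (empty subtree = -1):
  height(16) = 1 + max(-1, -1) = 0
  height(20) = 1 + max(-1, -1) = 0
  height(18) = 1 + max(0, 0) = 1
  height(30) = 1 + max(-1, -1) = 0
  height(34) = 1 + max(0, -1) = 1
  height(28) = 1 + max(1, 1) = 2
  height(37) = 1 + max(-1, -1) = 0
  height(40) = 1 + max(-1, -1) = 0
  height(38) = 1 + max(0, 0) = 1
  height(36) = 1 + max(2, 1) = 3
Height = 3


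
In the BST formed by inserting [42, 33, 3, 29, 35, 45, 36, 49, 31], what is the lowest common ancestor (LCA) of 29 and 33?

Tree insertion order: [42, 33, 3, 29, 35, 45, 36, 49, 31]
Tree (level-order array): [42, 33, 45, 3, 35, None, 49, None, 29, None, 36, None, None, None, 31]
In a BST, the LCA of p=29, q=33 is the first node v on the
root-to-leaf path with p <= v <= q (go left if both < v, right if both > v).
Walk from root:
  at 42: both 29 and 33 < 42, go left
  at 33: 29 <= 33 <= 33, this is the LCA
LCA = 33


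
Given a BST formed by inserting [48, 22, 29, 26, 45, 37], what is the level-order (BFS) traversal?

Tree insertion order: [48, 22, 29, 26, 45, 37]
Tree (level-order array): [48, 22, None, None, 29, 26, 45, None, None, 37]
BFS from the root, enqueuing left then right child of each popped node:
  queue [48] -> pop 48, enqueue [22], visited so far: [48]
  queue [22] -> pop 22, enqueue [29], visited so far: [48, 22]
  queue [29] -> pop 29, enqueue [26, 45], visited so far: [48, 22, 29]
  queue [26, 45] -> pop 26, enqueue [none], visited so far: [48, 22, 29, 26]
  queue [45] -> pop 45, enqueue [37], visited so far: [48, 22, 29, 26, 45]
  queue [37] -> pop 37, enqueue [none], visited so far: [48, 22, 29, 26, 45, 37]
Result: [48, 22, 29, 26, 45, 37]


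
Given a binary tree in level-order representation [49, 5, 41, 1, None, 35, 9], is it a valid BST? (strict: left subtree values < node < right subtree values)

Level-order array: [49, 5, 41, 1, None, 35, 9]
Validate using subtree bounds (lo, hi): at each node, require lo < value < hi,
then recurse left with hi=value and right with lo=value.
Preorder trace (stopping at first violation):
  at node 49 with bounds (-inf, +inf): OK
  at node 5 with bounds (-inf, 49): OK
  at node 1 with bounds (-inf, 5): OK
  at node 41 with bounds (49, +inf): VIOLATION
Node 41 violates its bound: not (49 < 41 < +inf).
Result: Not a valid BST


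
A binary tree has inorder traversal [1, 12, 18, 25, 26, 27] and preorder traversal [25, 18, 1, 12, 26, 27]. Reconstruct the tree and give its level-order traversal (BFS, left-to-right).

Inorder:  [1, 12, 18, 25, 26, 27]
Preorder: [25, 18, 1, 12, 26, 27]
Algorithm: preorder visits root first, so consume preorder in order;
for each root, split the current inorder slice at that value into
left-subtree inorder and right-subtree inorder, then recurse.
Recursive splits:
  root=25; inorder splits into left=[1, 12, 18], right=[26, 27]
  root=18; inorder splits into left=[1, 12], right=[]
  root=1; inorder splits into left=[], right=[12]
  root=12; inorder splits into left=[], right=[]
  root=26; inorder splits into left=[], right=[27]
  root=27; inorder splits into left=[], right=[]
Reconstructed level-order: [25, 18, 26, 1, 27, 12]


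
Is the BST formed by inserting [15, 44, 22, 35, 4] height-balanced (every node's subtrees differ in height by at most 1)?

Tree (level-order array): [15, 4, 44, None, None, 22, None, None, 35]
Definition: a tree is height-balanced if, at every node, |h(left) - h(right)| <= 1 (empty subtree has height -1).
Bottom-up per-node check:
  node 4: h_left=-1, h_right=-1, diff=0 [OK], height=0
  node 35: h_left=-1, h_right=-1, diff=0 [OK], height=0
  node 22: h_left=-1, h_right=0, diff=1 [OK], height=1
  node 44: h_left=1, h_right=-1, diff=2 [FAIL (|1--1|=2 > 1)], height=2
  node 15: h_left=0, h_right=2, diff=2 [FAIL (|0-2|=2 > 1)], height=3
Node 44 violates the condition: |1 - -1| = 2 > 1.
Result: Not balanced


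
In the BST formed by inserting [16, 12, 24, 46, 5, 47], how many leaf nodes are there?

Tree built from: [16, 12, 24, 46, 5, 47]
Tree (level-order array): [16, 12, 24, 5, None, None, 46, None, None, None, 47]
Rule: A leaf has 0 children.
Per-node child counts:
  node 16: 2 child(ren)
  node 12: 1 child(ren)
  node 5: 0 child(ren)
  node 24: 1 child(ren)
  node 46: 1 child(ren)
  node 47: 0 child(ren)
Matching nodes: [5, 47]
Count of leaf nodes: 2


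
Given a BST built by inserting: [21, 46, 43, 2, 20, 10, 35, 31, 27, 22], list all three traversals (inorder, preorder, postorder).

Tree insertion order: [21, 46, 43, 2, 20, 10, 35, 31, 27, 22]
Tree (level-order array): [21, 2, 46, None, 20, 43, None, 10, None, 35, None, None, None, 31, None, 27, None, 22]
Inorder (L, root, R): [2, 10, 20, 21, 22, 27, 31, 35, 43, 46]
Preorder (root, L, R): [21, 2, 20, 10, 46, 43, 35, 31, 27, 22]
Postorder (L, R, root): [10, 20, 2, 22, 27, 31, 35, 43, 46, 21]


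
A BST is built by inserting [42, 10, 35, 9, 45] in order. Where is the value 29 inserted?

Starting tree (level order): [42, 10, 45, 9, 35]
Insertion path: 42 -> 10 -> 35
Result: insert 29 as left child of 35
Final tree (level order): [42, 10, 45, 9, 35, None, None, None, None, 29]


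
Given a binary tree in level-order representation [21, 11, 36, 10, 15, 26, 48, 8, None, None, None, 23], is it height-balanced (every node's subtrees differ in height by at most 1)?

Tree (level-order array): [21, 11, 36, 10, 15, 26, 48, 8, None, None, None, 23]
Definition: a tree is height-balanced if, at every node, |h(left) - h(right)| <= 1 (empty subtree has height -1).
Bottom-up per-node check:
  node 8: h_left=-1, h_right=-1, diff=0 [OK], height=0
  node 10: h_left=0, h_right=-1, diff=1 [OK], height=1
  node 15: h_left=-1, h_right=-1, diff=0 [OK], height=0
  node 11: h_left=1, h_right=0, diff=1 [OK], height=2
  node 23: h_left=-1, h_right=-1, diff=0 [OK], height=0
  node 26: h_left=0, h_right=-1, diff=1 [OK], height=1
  node 48: h_left=-1, h_right=-1, diff=0 [OK], height=0
  node 36: h_left=1, h_right=0, diff=1 [OK], height=2
  node 21: h_left=2, h_right=2, diff=0 [OK], height=3
All nodes satisfy the balance condition.
Result: Balanced


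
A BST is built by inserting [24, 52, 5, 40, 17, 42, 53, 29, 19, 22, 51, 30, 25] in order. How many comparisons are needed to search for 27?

Search path for 27: 24 -> 52 -> 40 -> 29 -> 25
Found: False
Comparisons: 5


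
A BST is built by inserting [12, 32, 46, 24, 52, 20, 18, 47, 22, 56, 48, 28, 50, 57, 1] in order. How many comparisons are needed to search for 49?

Search path for 49: 12 -> 32 -> 46 -> 52 -> 47 -> 48 -> 50
Found: False
Comparisons: 7


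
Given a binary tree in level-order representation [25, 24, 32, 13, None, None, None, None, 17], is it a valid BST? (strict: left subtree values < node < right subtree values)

Level-order array: [25, 24, 32, 13, None, None, None, None, 17]
Validate using subtree bounds (lo, hi): at each node, require lo < value < hi,
then recurse left with hi=value and right with lo=value.
Preorder trace (stopping at first violation):
  at node 25 with bounds (-inf, +inf): OK
  at node 24 with bounds (-inf, 25): OK
  at node 13 with bounds (-inf, 24): OK
  at node 17 with bounds (13, 24): OK
  at node 32 with bounds (25, +inf): OK
No violation found at any node.
Result: Valid BST


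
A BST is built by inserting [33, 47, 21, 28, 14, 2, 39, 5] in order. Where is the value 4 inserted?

Starting tree (level order): [33, 21, 47, 14, 28, 39, None, 2, None, None, None, None, None, None, 5]
Insertion path: 33 -> 21 -> 14 -> 2 -> 5
Result: insert 4 as left child of 5
Final tree (level order): [33, 21, 47, 14, 28, 39, None, 2, None, None, None, None, None, None, 5, 4]


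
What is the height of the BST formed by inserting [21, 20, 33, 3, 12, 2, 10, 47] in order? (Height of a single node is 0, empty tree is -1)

Insertion order: [21, 20, 33, 3, 12, 2, 10, 47]
Tree (level-order array): [21, 20, 33, 3, None, None, 47, 2, 12, None, None, None, None, 10]
Compute height bottom-up (empty subtree = -1):
  height(2) = 1 + max(-1, -1) = 0
  height(10) = 1 + max(-1, -1) = 0
  height(12) = 1 + max(0, -1) = 1
  height(3) = 1 + max(0, 1) = 2
  height(20) = 1 + max(2, -1) = 3
  height(47) = 1 + max(-1, -1) = 0
  height(33) = 1 + max(-1, 0) = 1
  height(21) = 1 + max(3, 1) = 4
Height = 4


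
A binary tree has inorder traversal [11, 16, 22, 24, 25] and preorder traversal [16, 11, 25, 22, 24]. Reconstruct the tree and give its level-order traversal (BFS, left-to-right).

Inorder:  [11, 16, 22, 24, 25]
Preorder: [16, 11, 25, 22, 24]
Algorithm: preorder visits root first, so consume preorder in order;
for each root, split the current inorder slice at that value into
left-subtree inorder and right-subtree inorder, then recurse.
Recursive splits:
  root=16; inorder splits into left=[11], right=[22, 24, 25]
  root=11; inorder splits into left=[], right=[]
  root=25; inorder splits into left=[22, 24], right=[]
  root=22; inorder splits into left=[], right=[24]
  root=24; inorder splits into left=[], right=[]
Reconstructed level-order: [16, 11, 25, 22, 24]


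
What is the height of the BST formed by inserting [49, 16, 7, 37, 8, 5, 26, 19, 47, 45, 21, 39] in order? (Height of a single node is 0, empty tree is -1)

Insertion order: [49, 16, 7, 37, 8, 5, 26, 19, 47, 45, 21, 39]
Tree (level-order array): [49, 16, None, 7, 37, 5, 8, 26, 47, None, None, None, None, 19, None, 45, None, None, 21, 39]
Compute height bottom-up (empty subtree = -1):
  height(5) = 1 + max(-1, -1) = 0
  height(8) = 1 + max(-1, -1) = 0
  height(7) = 1 + max(0, 0) = 1
  height(21) = 1 + max(-1, -1) = 0
  height(19) = 1 + max(-1, 0) = 1
  height(26) = 1 + max(1, -1) = 2
  height(39) = 1 + max(-1, -1) = 0
  height(45) = 1 + max(0, -1) = 1
  height(47) = 1 + max(1, -1) = 2
  height(37) = 1 + max(2, 2) = 3
  height(16) = 1 + max(1, 3) = 4
  height(49) = 1 + max(4, -1) = 5
Height = 5


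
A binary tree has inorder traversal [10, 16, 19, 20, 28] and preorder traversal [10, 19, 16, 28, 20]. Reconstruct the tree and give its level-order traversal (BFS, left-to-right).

Inorder:  [10, 16, 19, 20, 28]
Preorder: [10, 19, 16, 28, 20]
Algorithm: preorder visits root first, so consume preorder in order;
for each root, split the current inorder slice at that value into
left-subtree inorder and right-subtree inorder, then recurse.
Recursive splits:
  root=10; inorder splits into left=[], right=[16, 19, 20, 28]
  root=19; inorder splits into left=[16], right=[20, 28]
  root=16; inorder splits into left=[], right=[]
  root=28; inorder splits into left=[20], right=[]
  root=20; inorder splits into left=[], right=[]
Reconstructed level-order: [10, 19, 16, 28, 20]


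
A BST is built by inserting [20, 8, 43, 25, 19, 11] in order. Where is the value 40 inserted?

Starting tree (level order): [20, 8, 43, None, 19, 25, None, 11]
Insertion path: 20 -> 43 -> 25
Result: insert 40 as right child of 25
Final tree (level order): [20, 8, 43, None, 19, 25, None, 11, None, None, 40]


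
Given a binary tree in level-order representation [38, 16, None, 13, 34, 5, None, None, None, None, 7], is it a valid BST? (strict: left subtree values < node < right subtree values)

Level-order array: [38, 16, None, 13, 34, 5, None, None, None, None, 7]
Validate using subtree bounds (lo, hi): at each node, require lo < value < hi,
then recurse left with hi=value and right with lo=value.
Preorder trace (stopping at first violation):
  at node 38 with bounds (-inf, +inf): OK
  at node 16 with bounds (-inf, 38): OK
  at node 13 with bounds (-inf, 16): OK
  at node 5 with bounds (-inf, 13): OK
  at node 7 with bounds (5, 13): OK
  at node 34 with bounds (16, 38): OK
No violation found at any node.
Result: Valid BST


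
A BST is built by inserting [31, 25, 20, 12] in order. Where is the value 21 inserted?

Starting tree (level order): [31, 25, None, 20, None, 12]
Insertion path: 31 -> 25 -> 20
Result: insert 21 as right child of 20
Final tree (level order): [31, 25, None, 20, None, 12, 21]


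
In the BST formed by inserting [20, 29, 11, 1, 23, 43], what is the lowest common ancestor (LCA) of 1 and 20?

Tree insertion order: [20, 29, 11, 1, 23, 43]
Tree (level-order array): [20, 11, 29, 1, None, 23, 43]
In a BST, the LCA of p=1, q=20 is the first node v on the
root-to-leaf path with p <= v <= q (go left if both < v, right if both > v).
Walk from root:
  at 20: 1 <= 20 <= 20, this is the LCA
LCA = 20


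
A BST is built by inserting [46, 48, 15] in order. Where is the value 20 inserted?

Starting tree (level order): [46, 15, 48]
Insertion path: 46 -> 15
Result: insert 20 as right child of 15
Final tree (level order): [46, 15, 48, None, 20]


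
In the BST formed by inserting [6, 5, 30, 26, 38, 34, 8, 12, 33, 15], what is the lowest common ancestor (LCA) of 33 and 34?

Tree insertion order: [6, 5, 30, 26, 38, 34, 8, 12, 33, 15]
Tree (level-order array): [6, 5, 30, None, None, 26, 38, 8, None, 34, None, None, 12, 33, None, None, 15]
In a BST, the LCA of p=33, q=34 is the first node v on the
root-to-leaf path with p <= v <= q (go left if both < v, right if both > v).
Walk from root:
  at 6: both 33 and 34 > 6, go right
  at 30: both 33 and 34 > 30, go right
  at 38: both 33 and 34 < 38, go left
  at 34: 33 <= 34 <= 34, this is the LCA
LCA = 34


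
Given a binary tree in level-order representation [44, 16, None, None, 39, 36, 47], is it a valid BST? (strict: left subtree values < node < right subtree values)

Level-order array: [44, 16, None, None, 39, 36, 47]
Validate using subtree bounds (lo, hi): at each node, require lo < value < hi,
then recurse left with hi=value and right with lo=value.
Preorder trace (stopping at first violation):
  at node 44 with bounds (-inf, +inf): OK
  at node 16 with bounds (-inf, 44): OK
  at node 39 with bounds (16, 44): OK
  at node 36 with bounds (16, 39): OK
  at node 47 with bounds (39, 44): VIOLATION
Node 47 violates its bound: not (39 < 47 < 44).
Result: Not a valid BST


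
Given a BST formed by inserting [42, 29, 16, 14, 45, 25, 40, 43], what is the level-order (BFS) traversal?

Tree insertion order: [42, 29, 16, 14, 45, 25, 40, 43]
Tree (level-order array): [42, 29, 45, 16, 40, 43, None, 14, 25]
BFS from the root, enqueuing left then right child of each popped node:
  queue [42] -> pop 42, enqueue [29, 45], visited so far: [42]
  queue [29, 45] -> pop 29, enqueue [16, 40], visited so far: [42, 29]
  queue [45, 16, 40] -> pop 45, enqueue [43], visited so far: [42, 29, 45]
  queue [16, 40, 43] -> pop 16, enqueue [14, 25], visited so far: [42, 29, 45, 16]
  queue [40, 43, 14, 25] -> pop 40, enqueue [none], visited so far: [42, 29, 45, 16, 40]
  queue [43, 14, 25] -> pop 43, enqueue [none], visited so far: [42, 29, 45, 16, 40, 43]
  queue [14, 25] -> pop 14, enqueue [none], visited so far: [42, 29, 45, 16, 40, 43, 14]
  queue [25] -> pop 25, enqueue [none], visited so far: [42, 29, 45, 16, 40, 43, 14, 25]
Result: [42, 29, 45, 16, 40, 43, 14, 25]


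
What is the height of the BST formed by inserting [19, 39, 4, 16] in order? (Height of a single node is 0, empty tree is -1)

Insertion order: [19, 39, 4, 16]
Tree (level-order array): [19, 4, 39, None, 16]
Compute height bottom-up (empty subtree = -1):
  height(16) = 1 + max(-1, -1) = 0
  height(4) = 1 + max(-1, 0) = 1
  height(39) = 1 + max(-1, -1) = 0
  height(19) = 1 + max(1, 0) = 2
Height = 2


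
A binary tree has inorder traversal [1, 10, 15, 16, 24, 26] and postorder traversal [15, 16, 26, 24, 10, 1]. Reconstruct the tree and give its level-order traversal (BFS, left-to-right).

Inorder:   [1, 10, 15, 16, 24, 26]
Postorder: [15, 16, 26, 24, 10, 1]
Algorithm: postorder visits root last, so walk postorder right-to-left;
each value is the root of the current inorder slice — split it at that
value, recurse on the right subtree first, then the left.
Recursive splits:
  root=1; inorder splits into left=[], right=[10, 15, 16, 24, 26]
  root=10; inorder splits into left=[], right=[15, 16, 24, 26]
  root=24; inorder splits into left=[15, 16], right=[26]
  root=26; inorder splits into left=[], right=[]
  root=16; inorder splits into left=[15], right=[]
  root=15; inorder splits into left=[], right=[]
Reconstructed level-order: [1, 10, 24, 16, 26, 15]


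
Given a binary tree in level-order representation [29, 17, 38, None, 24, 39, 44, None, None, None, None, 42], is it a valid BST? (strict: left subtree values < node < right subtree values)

Level-order array: [29, 17, 38, None, 24, 39, 44, None, None, None, None, 42]
Validate using subtree bounds (lo, hi): at each node, require lo < value < hi,
then recurse left with hi=value and right with lo=value.
Preorder trace (stopping at first violation):
  at node 29 with bounds (-inf, +inf): OK
  at node 17 with bounds (-inf, 29): OK
  at node 24 with bounds (17, 29): OK
  at node 38 with bounds (29, +inf): OK
  at node 39 with bounds (29, 38): VIOLATION
Node 39 violates its bound: not (29 < 39 < 38).
Result: Not a valid BST


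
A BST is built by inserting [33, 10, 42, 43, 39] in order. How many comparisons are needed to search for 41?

Search path for 41: 33 -> 42 -> 39
Found: False
Comparisons: 3


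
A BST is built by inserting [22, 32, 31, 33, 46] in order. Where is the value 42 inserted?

Starting tree (level order): [22, None, 32, 31, 33, None, None, None, 46]
Insertion path: 22 -> 32 -> 33 -> 46
Result: insert 42 as left child of 46
Final tree (level order): [22, None, 32, 31, 33, None, None, None, 46, 42]


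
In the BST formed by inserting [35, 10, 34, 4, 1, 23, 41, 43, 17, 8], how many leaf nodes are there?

Tree built from: [35, 10, 34, 4, 1, 23, 41, 43, 17, 8]
Tree (level-order array): [35, 10, 41, 4, 34, None, 43, 1, 8, 23, None, None, None, None, None, None, None, 17]
Rule: A leaf has 0 children.
Per-node child counts:
  node 35: 2 child(ren)
  node 10: 2 child(ren)
  node 4: 2 child(ren)
  node 1: 0 child(ren)
  node 8: 0 child(ren)
  node 34: 1 child(ren)
  node 23: 1 child(ren)
  node 17: 0 child(ren)
  node 41: 1 child(ren)
  node 43: 0 child(ren)
Matching nodes: [1, 8, 17, 43]
Count of leaf nodes: 4


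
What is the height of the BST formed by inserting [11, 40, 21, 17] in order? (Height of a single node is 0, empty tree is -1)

Insertion order: [11, 40, 21, 17]
Tree (level-order array): [11, None, 40, 21, None, 17]
Compute height bottom-up (empty subtree = -1):
  height(17) = 1 + max(-1, -1) = 0
  height(21) = 1 + max(0, -1) = 1
  height(40) = 1 + max(1, -1) = 2
  height(11) = 1 + max(-1, 2) = 3
Height = 3


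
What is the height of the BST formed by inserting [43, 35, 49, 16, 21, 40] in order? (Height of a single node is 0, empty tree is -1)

Insertion order: [43, 35, 49, 16, 21, 40]
Tree (level-order array): [43, 35, 49, 16, 40, None, None, None, 21]
Compute height bottom-up (empty subtree = -1):
  height(21) = 1 + max(-1, -1) = 0
  height(16) = 1 + max(-1, 0) = 1
  height(40) = 1 + max(-1, -1) = 0
  height(35) = 1 + max(1, 0) = 2
  height(49) = 1 + max(-1, -1) = 0
  height(43) = 1 + max(2, 0) = 3
Height = 3


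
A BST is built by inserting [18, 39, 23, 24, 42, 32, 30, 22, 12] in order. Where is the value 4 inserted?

Starting tree (level order): [18, 12, 39, None, None, 23, 42, 22, 24, None, None, None, None, None, 32, 30]
Insertion path: 18 -> 12
Result: insert 4 as left child of 12
Final tree (level order): [18, 12, 39, 4, None, 23, 42, None, None, 22, 24, None, None, None, None, None, 32, 30]


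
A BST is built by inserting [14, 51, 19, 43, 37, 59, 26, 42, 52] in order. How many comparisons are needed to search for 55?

Search path for 55: 14 -> 51 -> 59 -> 52
Found: False
Comparisons: 4


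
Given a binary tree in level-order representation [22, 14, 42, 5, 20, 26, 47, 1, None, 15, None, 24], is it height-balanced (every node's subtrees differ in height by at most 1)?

Tree (level-order array): [22, 14, 42, 5, 20, 26, 47, 1, None, 15, None, 24]
Definition: a tree is height-balanced if, at every node, |h(left) - h(right)| <= 1 (empty subtree has height -1).
Bottom-up per-node check:
  node 1: h_left=-1, h_right=-1, diff=0 [OK], height=0
  node 5: h_left=0, h_right=-1, diff=1 [OK], height=1
  node 15: h_left=-1, h_right=-1, diff=0 [OK], height=0
  node 20: h_left=0, h_right=-1, diff=1 [OK], height=1
  node 14: h_left=1, h_right=1, diff=0 [OK], height=2
  node 24: h_left=-1, h_right=-1, diff=0 [OK], height=0
  node 26: h_left=0, h_right=-1, diff=1 [OK], height=1
  node 47: h_left=-1, h_right=-1, diff=0 [OK], height=0
  node 42: h_left=1, h_right=0, diff=1 [OK], height=2
  node 22: h_left=2, h_right=2, diff=0 [OK], height=3
All nodes satisfy the balance condition.
Result: Balanced


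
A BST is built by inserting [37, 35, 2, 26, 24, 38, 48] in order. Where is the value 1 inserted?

Starting tree (level order): [37, 35, 38, 2, None, None, 48, None, 26, None, None, 24]
Insertion path: 37 -> 35 -> 2
Result: insert 1 as left child of 2
Final tree (level order): [37, 35, 38, 2, None, None, 48, 1, 26, None, None, None, None, 24]


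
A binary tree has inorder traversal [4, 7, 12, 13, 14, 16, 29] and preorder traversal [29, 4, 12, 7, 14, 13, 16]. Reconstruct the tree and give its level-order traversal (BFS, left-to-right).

Inorder:  [4, 7, 12, 13, 14, 16, 29]
Preorder: [29, 4, 12, 7, 14, 13, 16]
Algorithm: preorder visits root first, so consume preorder in order;
for each root, split the current inorder slice at that value into
left-subtree inorder and right-subtree inorder, then recurse.
Recursive splits:
  root=29; inorder splits into left=[4, 7, 12, 13, 14, 16], right=[]
  root=4; inorder splits into left=[], right=[7, 12, 13, 14, 16]
  root=12; inorder splits into left=[7], right=[13, 14, 16]
  root=7; inorder splits into left=[], right=[]
  root=14; inorder splits into left=[13], right=[16]
  root=13; inorder splits into left=[], right=[]
  root=16; inorder splits into left=[], right=[]
Reconstructed level-order: [29, 4, 12, 7, 14, 13, 16]


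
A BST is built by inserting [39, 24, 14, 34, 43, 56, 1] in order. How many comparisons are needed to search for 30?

Search path for 30: 39 -> 24 -> 34
Found: False
Comparisons: 3


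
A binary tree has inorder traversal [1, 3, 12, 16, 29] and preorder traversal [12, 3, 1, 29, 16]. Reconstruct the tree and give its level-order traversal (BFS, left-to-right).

Inorder:  [1, 3, 12, 16, 29]
Preorder: [12, 3, 1, 29, 16]
Algorithm: preorder visits root first, so consume preorder in order;
for each root, split the current inorder slice at that value into
left-subtree inorder and right-subtree inorder, then recurse.
Recursive splits:
  root=12; inorder splits into left=[1, 3], right=[16, 29]
  root=3; inorder splits into left=[1], right=[]
  root=1; inorder splits into left=[], right=[]
  root=29; inorder splits into left=[16], right=[]
  root=16; inorder splits into left=[], right=[]
Reconstructed level-order: [12, 3, 29, 1, 16]


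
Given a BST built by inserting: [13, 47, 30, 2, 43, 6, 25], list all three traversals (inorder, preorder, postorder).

Tree insertion order: [13, 47, 30, 2, 43, 6, 25]
Tree (level-order array): [13, 2, 47, None, 6, 30, None, None, None, 25, 43]
Inorder (L, root, R): [2, 6, 13, 25, 30, 43, 47]
Preorder (root, L, R): [13, 2, 6, 47, 30, 25, 43]
Postorder (L, R, root): [6, 2, 25, 43, 30, 47, 13]


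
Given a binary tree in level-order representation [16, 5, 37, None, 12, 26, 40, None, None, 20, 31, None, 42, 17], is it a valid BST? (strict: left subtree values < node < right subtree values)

Level-order array: [16, 5, 37, None, 12, 26, 40, None, None, 20, 31, None, 42, 17]
Validate using subtree bounds (lo, hi): at each node, require lo < value < hi,
then recurse left with hi=value and right with lo=value.
Preorder trace (stopping at first violation):
  at node 16 with bounds (-inf, +inf): OK
  at node 5 with bounds (-inf, 16): OK
  at node 12 with bounds (5, 16): OK
  at node 37 with bounds (16, +inf): OK
  at node 26 with bounds (16, 37): OK
  at node 20 with bounds (16, 26): OK
  at node 17 with bounds (16, 20): OK
  at node 31 with bounds (26, 37): OK
  at node 40 with bounds (37, +inf): OK
  at node 42 with bounds (40, +inf): OK
No violation found at any node.
Result: Valid BST


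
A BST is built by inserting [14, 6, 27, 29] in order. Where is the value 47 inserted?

Starting tree (level order): [14, 6, 27, None, None, None, 29]
Insertion path: 14 -> 27 -> 29
Result: insert 47 as right child of 29
Final tree (level order): [14, 6, 27, None, None, None, 29, None, 47]


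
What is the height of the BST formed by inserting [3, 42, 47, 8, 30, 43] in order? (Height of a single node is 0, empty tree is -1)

Insertion order: [3, 42, 47, 8, 30, 43]
Tree (level-order array): [3, None, 42, 8, 47, None, 30, 43]
Compute height bottom-up (empty subtree = -1):
  height(30) = 1 + max(-1, -1) = 0
  height(8) = 1 + max(-1, 0) = 1
  height(43) = 1 + max(-1, -1) = 0
  height(47) = 1 + max(0, -1) = 1
  height(42) = 1 + max(1, 1) = 2
  height(3) = 1 + max(-1, 2) = 3
Height = 3


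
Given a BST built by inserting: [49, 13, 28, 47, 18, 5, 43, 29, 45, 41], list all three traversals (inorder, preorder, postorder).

Tree insertion order: [49, 13, 28, 47, 18, 5, 43, 29, 45, 41]
Tree (level-order array): [49, 13, None, 5, 28, None, None, 18, 47, None, None, 43, None, 29, 45, None, 41]
Inorder (L, root, R): [5, 13, 18, 28, 29, 41, 43, 45, 47, 49]
Preorder (root, L, R): [49, 13, 5, 28, 18, 47, 43, 29, 41, 45]
Postorder (L, R, root): [5, 18, 41, 29, 45, 43, 47, 28, 13, 49]


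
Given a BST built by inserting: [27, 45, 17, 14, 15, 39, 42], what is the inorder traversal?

Tree insertion order: [27, 45, 17, 14, 15, 39, 42]
Tree (level-order array): [27, 17, 45, 14, None, 39, None, None, 15, None, 42]
Inorder traversal: [14, 15, 17, 27, 39, 42, 45]


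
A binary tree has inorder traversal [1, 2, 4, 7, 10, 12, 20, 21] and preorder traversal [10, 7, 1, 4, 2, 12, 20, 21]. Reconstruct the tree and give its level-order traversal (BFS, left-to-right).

Inorder:  [1, 2, 4, 7, 10, 12, 20, 21]
Preorder: [10, 7, 1, 4, 2, 12, 20, 21]
Algorithm: preorder visits root first, so consume preorder in order;
for each root, split the current inorder slice at that value into
left-subtree inorder and right-subtree inorder, then recurse.
Recursive splits:
  root=10; inorder splits into left=[1, 2, 4, 7], right=[12, 20, 21]
  root=7; inorder splits into left=[1, 2, 4], right=[]
  root=1; inorder splits into left=[], right=[2, 4]
  root=4; inorder splits into left=[2], right=[]
  root=2; inorder splits into left=[], right=[]
  root=12; inorder splits into left=[], right=[20, 21]
  root=20; inorder splits into left=[], right=[21]
  root=21; inorder splits into left=[], right=[]
Reconstructed level-order: [10, 7, 12, 1, 20, 4, 21, 2]


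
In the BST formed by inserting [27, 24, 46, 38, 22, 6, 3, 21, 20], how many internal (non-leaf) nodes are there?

Tree built from: [27, 24, 46, 38, 22, 6, 3, 21, 20]
Tree (level-order array): [27, 24, 46, 22, None, 38, None, 6, None, None, None, 3, 21, None, None, 20]
Rule: An internal node has at least one child.
Per-node child counts:
  node 27: 2 child(ren)
  node 24: 1 child(ren)
  node 22: 1 child(ren)
  node 6: 2 child(ren)
  node 3: 0 child(ren)
  node 21: 1 child(ren)
  node 20: 0 child(ren)
  node 46: 1 child(ren)
  node 38: 0 child(ren)
Matching nodes: [27, 24, 22, 6, 21, 46]
Count of internal (non-leaf) nodes: 6


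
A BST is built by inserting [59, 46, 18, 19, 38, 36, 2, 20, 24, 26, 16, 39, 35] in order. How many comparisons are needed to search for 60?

Search path for 60: 59
Found: False
Comparisons: 1


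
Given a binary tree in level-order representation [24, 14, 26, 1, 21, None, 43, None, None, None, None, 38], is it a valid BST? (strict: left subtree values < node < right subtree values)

Level-order array: [24, 14, 26, 1, 21, None, 43, None, None, None, None, 38]
Validate using subtree bounds (lo, hi): at each node, require lo < value < hi,
then recurse left with hi=value and right with lo=value.
Preorder trace (stopping at first violation):
  at node 24 with bounds (-inf, +inf): OK
  at node 14 with bounds (-inf, 24): OK
  at node 1 with bounds (-inf, 14): OK
  at node 21 with bounds (14, 24): OK
  at node 26 with bounds (24, +inf): OK
  at node 43 with bounds (26, +inf): OK
  at node 38 with bounds (26, 43): OK
No violation found at any node.
Result: Valid BST


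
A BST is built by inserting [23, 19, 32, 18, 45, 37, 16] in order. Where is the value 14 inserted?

Starting tree (level order): [23, 19, 32, 18, None, None, 45, 16, None, 37]
Insertion path: 23 -> 19 -> 18 -> 16
Result: insert 14 as left child of 16
Final tree (level order): [23, 19, 32, 18, None, None, 45, 16, None, 37, None, 14]


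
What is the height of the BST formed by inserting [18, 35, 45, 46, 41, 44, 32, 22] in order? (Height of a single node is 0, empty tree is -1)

Insertion order: [18, 35, 45, 46, 41, 44, 32, 22]
Tree (level-order array): [18, None, 35, 32, 45, 22, None, 41, 46, None, None, None, 44]
Compute height bottom-up (empty subtree = -1):
  height(22) = 1 + max(-1, -1) = 0
  height(32) = 1 + max(0, -1) = 1
  height(44) = 1 + max(-1, -1) = 0
  height(41) = 1 + max(-1, 0) = 1
  height(46) = 1 + max(-1, -1) = 0
  height(45) = 1 + max(1, 0) = 2
  height(35) = 1 + max(1, 2) = 3
  height(18) = 1 + max(-1, 3) = 4
Height = 4


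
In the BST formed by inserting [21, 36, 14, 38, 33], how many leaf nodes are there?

Tree built from: [21, 36, 14, 38, 33]
Tree (level-order array): [21, 14, 36, None, None, 33, 38]
Rule: A leaf has 0 children.
Per-node child counts:
  node 21: 2 child(ren)
  node 14: 0 child(ren)
  node 36: 2 child(ren)
  node 33: 0 child(ren)
  node 38: 0 child(ren)
Matching nodes: [14, 33, 38]
Count of leaf nodes: 3


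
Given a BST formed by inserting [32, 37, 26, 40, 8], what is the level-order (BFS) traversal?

Tree insertion order: [32, 37, 26, 40, 8]
Tree (level-order array): [32, 26, 37, 8, None, None, 40]
BFS from the root, enqueuing left then right child of each popped node:
  queue [32] -> pop 32, enqueue [26, 37], visited so far: [32]
  queue [26, 37] -> pop 26, enqueue [8], visited so far: [32, 26]
  queue [37, 8] -> pop 37, enqueue [40], visited so far: [32, 26, 37]
  queue [8, 40] -> pop 8, enqueue [none], visited so far: [32, 26, 37, 8]
  queue [40] -> pop 40, enqueue [none], visited so far: [32, 26, 37, 8, 40]
Result: [32, 26, 37, 8, 40]


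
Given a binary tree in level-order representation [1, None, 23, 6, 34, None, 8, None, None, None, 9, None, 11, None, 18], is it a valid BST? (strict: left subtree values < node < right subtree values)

Level-order array: [1, None, 23, 6, 34, None, 8, None, None, None, 9, None, 11, None, 18]
Validate using subtree bounds (lo, hi): at each node, require lo < value < hi,
then recurse left with hi=value and right with lo=value.
Preorder trace (stopping at first violation):
  at node 1 with bounds (-inf, +inf): OK
  at node 23 with bounds (1, +inf): OK
  at node 6 with bounds (1, 23): OK
  at node 8 with bounds (6, 23): OK
  at node 9 with bounds (8, 23): OK
  at node 11 with bounds (9, 23): OK
  at node 18 with bounds (11, 23): OK
  at node 34 with bounds (23, +inf): OK
No violation found at any node.
Result: Valid BST


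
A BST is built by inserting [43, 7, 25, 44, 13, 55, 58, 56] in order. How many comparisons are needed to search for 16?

Search path for 16: 43 -> 7 -> 25 -> 13
Found: False
Comparisons: 4


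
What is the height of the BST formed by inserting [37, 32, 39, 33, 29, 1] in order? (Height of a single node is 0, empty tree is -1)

Insertion order: [37, 32, 39, 33, 29, 1]
Tree (level-order array): [37, 32, 39, 29, 33, None, None, 1]
Compute height bottom-up (empty subtree = -1):
  height(1) = 1 + max(-1, -1) = 0
  height(29) = 1 + max(0, -1) = 1
  height(33) = 1 + max(-1, -1) = 0
  height(32) = 1 + max(1, 0) = 2
  height(39) = 1 + max(-1, -1) = 0
  height(37) = 1 + max(2, 0) = 3
Height = 3


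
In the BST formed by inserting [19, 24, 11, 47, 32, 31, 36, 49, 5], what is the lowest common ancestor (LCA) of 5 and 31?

Tree insertion order: [19, 24, 11, 47, 32, 31, 36, 49, 5]
Tree (level-order array): [19, 11, 24, 5, None, None, 47, None, None, 32, 49, 31, 36]
In a BST, the LCA of p=5, q=31 is the first node v on the
root-to-leaf path with p <= v <= q (go left if both < v, right if both > v).
Walk from root:
  at 19: 5 <= 19 <= 31, this is the LCA
LCA = 19


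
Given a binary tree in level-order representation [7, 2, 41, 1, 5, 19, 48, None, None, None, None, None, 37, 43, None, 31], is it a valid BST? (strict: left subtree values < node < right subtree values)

Level-order array: [7, 2, 41, 1, 5, 19, 48, None, None, None, None, None, 37, 43, None, 31]
Validate using subtree bounds (lo, hi): at each node, require lo < value < hi,
then recurse left with hi=value and right with lo=value.
Preorder trace (stopping at first violation):
  at node 7 with bounds (-inf, +inf): OK
  at node 2 with bounds (-inf, 7): OK
  at node 1 with bounds (-inf, 2): OK
  at node 5 with bounds (2, 7): OK
  at node 41 with bounds (7, +inf): OK
  at node 19 with bounds (7, 41): OK
  at node 37 with bounds (19, 41): OK
  at node 31 with bounds (19, 37): OK
  at node 48 with bounds (41, +inf): OK
  at node 43 with bounds (41, 48): OK
No violation found at any node.
Result: Valid BST


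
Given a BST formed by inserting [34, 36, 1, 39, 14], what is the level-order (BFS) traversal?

Tree insertion order: [34, 36, 1, 39, 14]
Tree (level-order array): [34, 1, 36, None, 14, None, 39]
BFS from the root, enqueuing left then right child of each popped node:
  queue [34] -> pop 34, enqueue [1, 36], visited so far: [34]
  queue [1, 36] -> pop 1, enqueue [14], visited so far: [34, 1]
  queue [36, 14] -> pop 36, enqueue [39], visited so far: [34, 1, 36]
  queue [14, 39] -> pop 14, enqueue [none], visited so far: [34, 1, 36, 14]
  queue [39] -> pop 39, enqueue [none], visited so far: [34, 1, 36, 14, 39]
Result: [34, 1, 36, 14, 39]


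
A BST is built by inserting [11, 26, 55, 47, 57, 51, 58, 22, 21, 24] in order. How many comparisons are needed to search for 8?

Search path for 8: 11
Found: False
Comparisons: 1


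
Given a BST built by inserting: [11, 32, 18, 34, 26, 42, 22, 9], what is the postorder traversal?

Tree insertion order: [11, 32, 18, 34, 26, 42, 22, 9]
Tree (level-order array): [11, 9, 32, None, None, 18, 34, None, 26, None, 42, 22]
Postorder traversal: [9, 22, 26, 18, 42, 34, 32, 11]
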